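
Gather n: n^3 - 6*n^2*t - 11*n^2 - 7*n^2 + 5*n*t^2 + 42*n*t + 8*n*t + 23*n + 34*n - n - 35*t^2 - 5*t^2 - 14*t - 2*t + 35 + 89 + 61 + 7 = n^3 + n^2*(-6*t - 18) + n*(5*t^2 + 50*t + 56) - 40*t^2 - 16*t + 192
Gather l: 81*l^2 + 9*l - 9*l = 81*l^2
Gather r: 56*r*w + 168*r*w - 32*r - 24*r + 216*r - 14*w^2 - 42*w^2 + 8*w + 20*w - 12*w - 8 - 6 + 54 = r*(224*w + 160) - 56*w^2 + 16*w + 40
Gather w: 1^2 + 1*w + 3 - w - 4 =0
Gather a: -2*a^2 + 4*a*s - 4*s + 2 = -2*a^2 + 4*a*s - 4*s + 2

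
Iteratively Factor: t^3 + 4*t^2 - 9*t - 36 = (t + 4)*(t^2 - 9) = (t - 3)*(t + 4)*(t + 3)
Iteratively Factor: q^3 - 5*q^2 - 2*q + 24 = (q - 3)*(q^2 - 2*q - 8) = (q - 3)*(q + 2)*(q - 4)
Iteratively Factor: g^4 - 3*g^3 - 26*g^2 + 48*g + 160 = (g - 4)*(g^3 + g^2 - 22*g - 40) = (g - 4)*(g + 4)*(g^2 - 3*g - 10) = (g - 5)*(g - 4)*(g + 4)*(g + 2)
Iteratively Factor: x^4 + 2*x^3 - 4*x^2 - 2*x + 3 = (x - 1)*(x^3 + 3*x^2 - x - 3) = (x - 1)*(x + 3)*(x^2 - 1) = (x - 1)*(x + 1)*(x + 3)*(x - 1)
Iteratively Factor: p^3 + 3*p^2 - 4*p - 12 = (p - 2)*(p^2 + 5*p + 6) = (p - 2)*(p + 2)*(p + 3)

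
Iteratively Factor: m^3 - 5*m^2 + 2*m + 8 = (m - 2)*(m^2 - 3*m - 4) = (m - 2)*(m + 1)*(m - 4)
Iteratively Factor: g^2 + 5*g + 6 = (g + 2)*(g + 3)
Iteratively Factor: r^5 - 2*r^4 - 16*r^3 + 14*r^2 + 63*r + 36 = (r + 1)*(r^4 - 3*r^3 - 13*r^2 + 27*r + 36) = (r + 1)^2*(r^3 - 4*r^2 - 9*r + 36) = (r - 4)*(r + 1)^2*(r^2 - 9) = (r - 4)*(r - 3)*(r + 1)^2*(r + 3)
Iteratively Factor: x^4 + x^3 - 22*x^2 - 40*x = (x - 5)*(x^3 + 6*x^2 + 8*x) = (x - 5)*(x + 4)*(x^2 + 2*x) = x*(x - 5)*(x + 4)*(x + 2)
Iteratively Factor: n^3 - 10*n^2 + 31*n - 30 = (n - 5)*(n^2 - 5*n + 6) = (n - 5)*(n - 2)*(n - 3)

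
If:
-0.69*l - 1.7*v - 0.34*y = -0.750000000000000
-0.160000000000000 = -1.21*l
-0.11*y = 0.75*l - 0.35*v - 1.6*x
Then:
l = 0.13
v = 0.38750607681089 - 0.2*y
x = 0.1125*y - 0.0227834832280019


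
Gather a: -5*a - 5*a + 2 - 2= -10*a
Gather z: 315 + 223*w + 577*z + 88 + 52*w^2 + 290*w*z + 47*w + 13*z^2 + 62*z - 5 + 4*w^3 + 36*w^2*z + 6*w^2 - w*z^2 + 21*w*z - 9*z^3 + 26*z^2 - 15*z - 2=4*w^3 + 58*w^2 + 270*w - 9*z^3 + z^2*(39 - w) + z*(36*w^2 + 311*w + 624) + 396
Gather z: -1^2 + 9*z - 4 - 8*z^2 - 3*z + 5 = -8*z^2 + 6*z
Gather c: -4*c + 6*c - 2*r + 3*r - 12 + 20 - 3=2*c + r + 5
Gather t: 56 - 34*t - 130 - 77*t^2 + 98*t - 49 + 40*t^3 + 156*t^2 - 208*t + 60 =40*t^3 + 79*t^2 - 144*t - 63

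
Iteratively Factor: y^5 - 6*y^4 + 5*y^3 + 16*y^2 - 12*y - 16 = (y - 2)*(y^4 - 4*y^3 - 3*y^2 + 10*y + 8) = (y - 2)^2*(y^3 - 2*y^2 - 7*y - 4) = (y - 4)*(y - 2)^2*(y^2 + 2*y + 1) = (y - 4)*(y - 2)^2*(y + 1)*(y + 1)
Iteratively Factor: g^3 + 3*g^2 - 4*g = (g - 1)*(g^2 + 4*g) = (g - 1)*(g + 4)*(g)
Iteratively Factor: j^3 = (j)*(j^2) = j^2*(j)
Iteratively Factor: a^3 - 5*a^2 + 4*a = (a)*(a^2 - 5*a + 4) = a*(a - 1)*(a - 4)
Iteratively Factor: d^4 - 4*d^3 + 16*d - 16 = (d - 2)*(d^3 - 2*d^2 - 4*d + 8) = (d - 2)^2*(d^2 - 4) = (d - 2)^3*(d + 2)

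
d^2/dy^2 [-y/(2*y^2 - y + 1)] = 2*(-y*(4*y - 1)^2 + (6*y - 1)*(2*y^2 - y + 1))/(2*y^2 - y + 1)^3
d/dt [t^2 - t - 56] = 2*t - 1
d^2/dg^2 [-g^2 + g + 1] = -2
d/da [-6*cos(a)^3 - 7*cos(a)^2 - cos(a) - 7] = (18*cos(a)^2 + 14*cos(a) + 1)*sin(a)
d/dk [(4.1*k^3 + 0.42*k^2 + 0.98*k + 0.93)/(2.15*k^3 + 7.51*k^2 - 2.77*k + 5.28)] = (3.5527136788005e-15*k^5 + 29.888*k^4 - 26.928*k^3 + 50.4223*k^2 - 9.5334*k + 7.7505)/(4.6225*k^6 + 32.293*k^5 + 44.4891*k^4 - 18.9014*k^3 + 86.9785*k^2 - 29.2512*k + 27.8784)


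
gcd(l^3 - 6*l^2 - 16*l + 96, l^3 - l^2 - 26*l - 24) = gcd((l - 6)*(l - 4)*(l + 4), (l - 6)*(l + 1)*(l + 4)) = l^2 - 2*l - 24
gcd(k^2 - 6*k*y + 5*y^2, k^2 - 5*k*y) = -k + 5*y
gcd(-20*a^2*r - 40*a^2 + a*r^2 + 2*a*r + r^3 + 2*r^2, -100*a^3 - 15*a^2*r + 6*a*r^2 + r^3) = -20*a^2 + a*r + r^2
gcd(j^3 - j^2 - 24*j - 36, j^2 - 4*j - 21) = j + 3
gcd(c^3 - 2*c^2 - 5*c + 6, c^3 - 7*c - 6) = c^2 - c - 6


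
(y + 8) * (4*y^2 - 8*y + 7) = 4*y^3 + 24*y^2 - 57*y + 56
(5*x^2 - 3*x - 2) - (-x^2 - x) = 6*x^2 - 2*x - 2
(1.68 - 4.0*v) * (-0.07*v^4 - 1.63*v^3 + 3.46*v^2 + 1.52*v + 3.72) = 0.28*v^5 + 6.4024*v^4 - 16.5784*v^3 - 0.267200000000001*v^2 - 12.3264*v + 6.2496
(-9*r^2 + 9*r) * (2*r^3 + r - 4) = -18*r^5 + 18*r^4 - 9*r^3 + 45*r^2 - 36*r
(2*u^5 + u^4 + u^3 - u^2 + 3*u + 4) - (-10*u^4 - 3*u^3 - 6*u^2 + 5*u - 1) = 2*u^5 + 11*u^4 + 4*u^3 + 5*u^2 - 2*u + 5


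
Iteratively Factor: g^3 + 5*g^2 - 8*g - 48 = (g + 4)*(g^2 + g - 12) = (g - 3)*(g + 4)*(g + 4)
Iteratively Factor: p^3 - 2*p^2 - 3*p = (p + 1)*(p^2 - 3*p) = p*(p + 1)*(p - 3)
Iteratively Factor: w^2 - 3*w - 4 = (w + 1)*(w - 4)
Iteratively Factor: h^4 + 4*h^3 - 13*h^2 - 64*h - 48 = (h - 4)*(h^3 + 8*h^2 + 19*h + 12) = (h - 4)*(h + 4)*(h^2 + 4*h + 3) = (h - 4)*(h + 1)*(h + 4)*(h + 3)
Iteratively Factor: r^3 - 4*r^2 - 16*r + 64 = (r - 4)*(r^2 - 16) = (r - 4)*(r + 4)*(r - 4)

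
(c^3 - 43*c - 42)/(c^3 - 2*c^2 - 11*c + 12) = (c^3 - 43*c - 42)/(c^3 - 2*c^2 - 11*c + 12)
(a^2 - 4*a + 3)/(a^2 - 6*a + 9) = (a - 1)/(a - 3)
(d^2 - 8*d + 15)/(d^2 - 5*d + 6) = (d - 5)/(d - 2)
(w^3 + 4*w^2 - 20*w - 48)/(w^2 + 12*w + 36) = (w^2 - 2*w - 8)/(w + 6)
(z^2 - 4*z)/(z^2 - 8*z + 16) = z/(z - 4)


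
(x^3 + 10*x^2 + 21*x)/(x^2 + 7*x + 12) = x*(x + 7)/(x + 4)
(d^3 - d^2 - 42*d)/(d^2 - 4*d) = (d^2 - d - 42)/(d - 4)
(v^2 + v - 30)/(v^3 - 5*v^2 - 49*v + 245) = (v + 6)/(v^2 - 49)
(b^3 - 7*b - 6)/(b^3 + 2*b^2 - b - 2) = (b - 3)/(b - 1)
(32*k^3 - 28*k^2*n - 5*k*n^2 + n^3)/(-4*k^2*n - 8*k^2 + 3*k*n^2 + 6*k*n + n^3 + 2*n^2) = (-8*k + n)/(n + 2)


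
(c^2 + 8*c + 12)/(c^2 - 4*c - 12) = (c + 6)/(c - 6)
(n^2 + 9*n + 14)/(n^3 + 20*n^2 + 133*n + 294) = (n + 2)/(n^2 + 13*n + 42)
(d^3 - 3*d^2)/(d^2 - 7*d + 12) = d^2/(d - 4)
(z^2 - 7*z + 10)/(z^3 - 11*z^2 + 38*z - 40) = 1/(z - 4)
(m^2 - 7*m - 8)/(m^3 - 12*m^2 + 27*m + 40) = 1/(m - 5)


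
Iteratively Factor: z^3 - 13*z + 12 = (z - 1)*(z^2 + z - 12) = (z - 1)*(z + 4)*(z - 3)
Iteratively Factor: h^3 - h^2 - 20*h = (h)*(h^2 - h - 20) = h*(h + 4)*(h - 5)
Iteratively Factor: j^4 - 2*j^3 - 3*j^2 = (j)*(j^3 - 2*j^2 - 3*j) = j*(j + 1)*(j^2 - 3*j) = j*(j - 3)*(j + 1)*(j)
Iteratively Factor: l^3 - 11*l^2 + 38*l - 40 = (l - 4)*(l^2 - 7*l + 10) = (l - 5)*(l - 4)*(l - 2)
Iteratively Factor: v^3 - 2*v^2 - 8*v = (v + 2)*(v^2 - 4*v) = (v - 4)*(v + 2)*(v)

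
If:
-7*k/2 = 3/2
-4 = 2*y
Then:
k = -3/7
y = -2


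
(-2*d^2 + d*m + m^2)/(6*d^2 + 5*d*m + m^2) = (-d + m)/(3*d + m)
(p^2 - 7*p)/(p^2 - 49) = p/(p + 7)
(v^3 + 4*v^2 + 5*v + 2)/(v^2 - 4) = (v^2 + 2*v + 1)/(v - 2)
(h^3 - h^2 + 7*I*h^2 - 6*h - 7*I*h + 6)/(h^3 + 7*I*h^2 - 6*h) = (h - 1)/h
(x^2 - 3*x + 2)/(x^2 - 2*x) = (x - 1)/x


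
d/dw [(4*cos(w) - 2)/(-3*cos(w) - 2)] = 14*sin(w)/(3*cos(w) + 2)^2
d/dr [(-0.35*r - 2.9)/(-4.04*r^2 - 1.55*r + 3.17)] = (1.414*r^2 + 0.5425*r - (0.35*r + 2.9)*(8.08*r + 1.55) - 1.1095)/(4.04*r^2 + 1.55*r - 3.17)^2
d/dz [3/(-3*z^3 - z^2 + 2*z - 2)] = 3*(9*z^2 + 2*z - 2)/(3*z^3 + z^2 - 2*z + 2)^2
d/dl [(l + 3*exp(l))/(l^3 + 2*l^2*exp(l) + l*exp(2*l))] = (l^2*exp(l) - 2*l^2 - 3*l*exp(2*l) - 9*l*exp(l) - 3*exp(2*l))/(l^2*(l^3 + 3*l^2*exp(l) + 3*l*exp(2*l) + exp(3*l)))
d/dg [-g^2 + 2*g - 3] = 2 - 2*g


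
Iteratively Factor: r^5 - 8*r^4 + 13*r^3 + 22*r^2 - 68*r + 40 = (r - 1)*(r^4 - 7*r^3 + 6*r^2 + 28*r - 40) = (r - 2)*(r - 1)*(r^3 - 5*r^2 - 4*r + 20) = (r - 2)*(r - 1)*(r + 2)*(r^2 - 7*r + 10) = (r - 5)*(r - 2)*(r - 1)*(r + 2)*(r - 2)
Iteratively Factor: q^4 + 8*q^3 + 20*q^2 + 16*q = (q + 4)*(q^3 + 4*q^2 + 4*q) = (q + 2)*(q + 4)*(q^2 + 2*q) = (q + 2)^2*(q + 4)*(q)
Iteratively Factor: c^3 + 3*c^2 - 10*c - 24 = (c - 3)*(c^2 + 6*c + 8) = (c - 3)*(c + 4)*(c + 2)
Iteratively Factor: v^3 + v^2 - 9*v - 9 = (v - 3)*(v^2 + 4*v + 3) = (v - 3)*(v + 3)*(v + 1)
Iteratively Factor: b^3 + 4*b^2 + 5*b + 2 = (b + 2)*(b^2 + 2*b + 1) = (b + 1)*(b + 2)*(b + 1)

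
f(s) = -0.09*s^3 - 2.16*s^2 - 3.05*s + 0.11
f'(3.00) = -18.44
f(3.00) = -30.91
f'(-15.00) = 1.00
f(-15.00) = -136.39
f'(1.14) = -8.33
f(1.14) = -6.31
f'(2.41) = -15.03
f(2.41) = -21.05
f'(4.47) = -27.76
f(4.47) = -64.72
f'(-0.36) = -1.53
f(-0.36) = 0.93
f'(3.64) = -22.35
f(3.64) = -43.95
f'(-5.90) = 13.04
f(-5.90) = -38.60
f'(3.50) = -21.48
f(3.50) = -40.88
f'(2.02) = -12.88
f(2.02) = -15.61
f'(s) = -0.27*s^2 - 4.32*s - 3.05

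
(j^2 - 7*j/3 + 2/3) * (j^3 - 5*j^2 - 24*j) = j^5 - 22*j^4/3 - 35*j^3/3 + 158*j^2/3 - 16*j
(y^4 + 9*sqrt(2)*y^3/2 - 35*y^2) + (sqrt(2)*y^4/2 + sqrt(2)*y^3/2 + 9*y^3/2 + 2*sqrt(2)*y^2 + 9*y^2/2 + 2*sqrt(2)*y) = sqrt(2)*y^4/2 + y^4 + 9*y^3/2 + 5*sqrt(2)*y^3 - 61*y^2/2 + 2*sqrt(2)*y^2 + 2*sqrt(2)*y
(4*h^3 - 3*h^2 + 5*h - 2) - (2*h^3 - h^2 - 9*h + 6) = 2*h^3 - 2*h^2 + 14*h - 8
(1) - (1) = 0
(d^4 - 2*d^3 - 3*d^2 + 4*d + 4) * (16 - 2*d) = -2*d^5 + 20*d^4 - 26*d^3 - 56*d^2 + 56*d + 64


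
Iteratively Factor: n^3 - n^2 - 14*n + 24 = (n - 2)*(n^2 + n - 12) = (n - 2)*(n + 4)*(n - 3)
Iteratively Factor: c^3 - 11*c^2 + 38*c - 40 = (c - 2)*(c^2 - 9*c + 20) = (c - 5)*(c - 2)*(c - 4)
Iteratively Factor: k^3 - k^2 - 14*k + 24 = (k + 4)*(k^2 - 5*k + 6) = (k - 3)*(k + 4)*(k - 2)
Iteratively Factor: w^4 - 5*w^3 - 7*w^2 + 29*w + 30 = (w + 2)*(w^3 - 7*w^2 + 7*w + 15) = (w + 1)*(w + 2)*(w^2 - 8*w + 15) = (w - 5)*(w + 1)*(w + 2)*(w - 3)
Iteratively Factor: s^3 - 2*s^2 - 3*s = (s - 3)*(s^2 + s) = (s - 3)*(s + 1)*(s)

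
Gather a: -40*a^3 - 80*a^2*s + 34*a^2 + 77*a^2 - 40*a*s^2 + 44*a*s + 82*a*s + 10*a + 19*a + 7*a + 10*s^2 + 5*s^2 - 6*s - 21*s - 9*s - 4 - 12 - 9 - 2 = -40*a^3 + a^2*(111 - 80*s) + a*(-40*s^2 + 126*s + 36) + 15*s^2 - 36*s - 27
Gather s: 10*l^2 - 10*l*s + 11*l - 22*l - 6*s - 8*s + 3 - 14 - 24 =10*l^2 - 11*l + s*(-10*l - 14) - 35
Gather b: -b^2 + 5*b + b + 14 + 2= -b^2 + 6*b + 16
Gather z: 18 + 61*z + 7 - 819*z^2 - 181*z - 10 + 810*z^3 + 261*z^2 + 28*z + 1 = 810*z^3 - 558*z^2 - 92*z + 16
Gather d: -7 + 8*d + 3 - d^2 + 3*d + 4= -d^2 + 11*d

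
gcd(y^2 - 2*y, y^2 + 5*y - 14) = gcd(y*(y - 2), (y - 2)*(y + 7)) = y - 2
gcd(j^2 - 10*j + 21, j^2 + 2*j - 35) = 1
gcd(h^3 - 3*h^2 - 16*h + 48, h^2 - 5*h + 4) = h - 4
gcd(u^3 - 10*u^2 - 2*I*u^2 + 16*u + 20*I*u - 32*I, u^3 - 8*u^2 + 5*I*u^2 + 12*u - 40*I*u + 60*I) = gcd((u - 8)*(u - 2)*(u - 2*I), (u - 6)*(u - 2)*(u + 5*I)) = u - 2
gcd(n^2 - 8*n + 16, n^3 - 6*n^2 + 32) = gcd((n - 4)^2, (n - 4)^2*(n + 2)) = n^2 - 8*n + 16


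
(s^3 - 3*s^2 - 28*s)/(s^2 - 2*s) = (s^2 - 3*s - 28)/(s - 2)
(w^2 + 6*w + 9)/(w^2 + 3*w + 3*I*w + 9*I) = (w + 3)/(w + 3*I)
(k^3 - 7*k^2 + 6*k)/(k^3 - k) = (k - 6)/(k + 1)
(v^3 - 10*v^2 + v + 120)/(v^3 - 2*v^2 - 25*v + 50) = (v^2 - 5*v - 24)/(v^2 + 3*v - 10)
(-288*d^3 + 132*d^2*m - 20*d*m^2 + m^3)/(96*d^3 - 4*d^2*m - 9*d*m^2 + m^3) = (-36*d^2 + 12*d*m - m^2)/(12*d^2 + d*m - m^2)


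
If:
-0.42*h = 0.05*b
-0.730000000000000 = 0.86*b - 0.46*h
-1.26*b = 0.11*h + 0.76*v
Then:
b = -0.80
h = 0.10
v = 1.31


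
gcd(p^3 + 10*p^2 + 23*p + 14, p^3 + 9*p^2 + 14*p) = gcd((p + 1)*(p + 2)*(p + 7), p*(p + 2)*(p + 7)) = p^2 + 9*p + 14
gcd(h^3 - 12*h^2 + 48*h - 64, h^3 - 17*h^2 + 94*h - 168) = h - 4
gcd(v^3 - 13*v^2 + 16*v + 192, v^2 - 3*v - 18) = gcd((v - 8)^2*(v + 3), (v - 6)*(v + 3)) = v + 3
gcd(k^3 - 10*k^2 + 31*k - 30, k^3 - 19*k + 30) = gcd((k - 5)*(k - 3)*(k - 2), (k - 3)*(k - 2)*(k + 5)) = k^2 - 5*k + 6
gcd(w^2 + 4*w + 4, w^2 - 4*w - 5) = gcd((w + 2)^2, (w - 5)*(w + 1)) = 1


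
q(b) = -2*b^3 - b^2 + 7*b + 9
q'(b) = -6*b^2 - 2*b + 7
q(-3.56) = 61.64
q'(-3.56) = -61.92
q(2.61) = -15.10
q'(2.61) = -39.09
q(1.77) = 7.17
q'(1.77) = -15.34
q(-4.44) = 133.26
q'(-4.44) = -102.40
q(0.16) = 10.09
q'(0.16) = 6.53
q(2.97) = -31.43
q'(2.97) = -51.87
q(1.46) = 10.86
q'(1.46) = -8.71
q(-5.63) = 294.80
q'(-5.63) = -171.92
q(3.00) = -33.00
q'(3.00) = -53.00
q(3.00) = -33.00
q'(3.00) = -53.00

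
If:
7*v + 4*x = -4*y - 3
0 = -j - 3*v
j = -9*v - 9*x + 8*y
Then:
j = 68*y/13 + 27/13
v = -68*y/39 - 9/13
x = 80*y/39 + 6/13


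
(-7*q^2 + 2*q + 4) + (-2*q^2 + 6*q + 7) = -9*q^2 + 8*q + 11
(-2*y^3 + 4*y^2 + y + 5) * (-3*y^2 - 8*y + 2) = 6*y^5 + 4*y^4 - 39*y^3 - 15*y^2 - 38*y + 10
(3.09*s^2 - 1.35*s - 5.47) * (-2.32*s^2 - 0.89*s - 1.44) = -7.1688*s^4 + 0.3819*s^3 + 9.4423*s^2 + 6.8123*s + 7.8768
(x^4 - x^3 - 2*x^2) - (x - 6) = x^4 - x^3 - 2*x^2 - x + 6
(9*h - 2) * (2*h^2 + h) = 18*h^3 + 5*h^2 - 2*h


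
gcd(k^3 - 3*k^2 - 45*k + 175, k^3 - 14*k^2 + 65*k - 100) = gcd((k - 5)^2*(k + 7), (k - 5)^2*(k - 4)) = k^2 - 10*k + 25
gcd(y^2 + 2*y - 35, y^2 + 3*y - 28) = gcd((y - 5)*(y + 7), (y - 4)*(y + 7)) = y + 7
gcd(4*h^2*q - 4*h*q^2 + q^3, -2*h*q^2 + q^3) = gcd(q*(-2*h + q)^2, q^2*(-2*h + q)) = -2*h*q + q^2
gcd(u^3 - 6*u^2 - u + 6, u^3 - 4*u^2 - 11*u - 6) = u^2 - 5*u - 6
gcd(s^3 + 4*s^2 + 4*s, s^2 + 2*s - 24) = 1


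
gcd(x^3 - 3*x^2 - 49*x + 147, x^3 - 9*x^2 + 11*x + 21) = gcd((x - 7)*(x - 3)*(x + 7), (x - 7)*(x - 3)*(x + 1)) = x^2 - 10*x + 21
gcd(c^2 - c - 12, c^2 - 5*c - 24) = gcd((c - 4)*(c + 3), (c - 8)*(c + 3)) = c + 3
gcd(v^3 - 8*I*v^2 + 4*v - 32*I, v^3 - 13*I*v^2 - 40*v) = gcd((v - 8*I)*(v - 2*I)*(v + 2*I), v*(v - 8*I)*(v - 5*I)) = v - 8*I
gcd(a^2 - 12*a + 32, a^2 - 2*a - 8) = a - 4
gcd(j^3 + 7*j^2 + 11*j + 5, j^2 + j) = j + 1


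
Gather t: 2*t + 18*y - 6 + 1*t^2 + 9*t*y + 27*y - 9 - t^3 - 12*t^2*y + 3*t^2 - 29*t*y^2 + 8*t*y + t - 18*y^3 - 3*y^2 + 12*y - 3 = -t^3 + t^2*(4 - 12*y) + t*(-29*y^2 + 17*y + 3) - 18*y^3 - 3*y^2 + 57*y - 18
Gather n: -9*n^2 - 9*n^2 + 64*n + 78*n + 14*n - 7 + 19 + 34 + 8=-18*n^2 + 156*n + 54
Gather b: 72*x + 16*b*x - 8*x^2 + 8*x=16*b*x - 8*x^2 + 80*x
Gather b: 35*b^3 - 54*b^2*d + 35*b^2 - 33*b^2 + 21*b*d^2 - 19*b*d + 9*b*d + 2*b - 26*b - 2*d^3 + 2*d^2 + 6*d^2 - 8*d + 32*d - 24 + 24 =35*b^3 + b^2*(2 - 54*d) + b*(21*d^2 - 10*d - 24) - 2*d^3 + 8*d^2 + 24*d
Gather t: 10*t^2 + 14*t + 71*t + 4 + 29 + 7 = 10*t^2 + 85*t + 40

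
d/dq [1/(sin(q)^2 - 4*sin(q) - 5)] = 2*(2 - sin(q))*cos(q)/((sin(q) - 5)^2*(sin(q) + 1)^2)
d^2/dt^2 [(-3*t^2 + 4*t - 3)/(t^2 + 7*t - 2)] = 2*(25*t^3 - 27*t^2 - 39*t - 109)/(t^6 + 21*t^5 + 141*t^4 + 259*t^3 - 282*t^2 + 84*t - 8)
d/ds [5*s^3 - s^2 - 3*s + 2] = 15*s^2 - 2*s - 3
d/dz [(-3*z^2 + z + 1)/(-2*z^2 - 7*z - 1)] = (23*z^2 + 10*z + 6)/(4*z^4 + 28*z^3 + 53*z^2 + 14*z + 1)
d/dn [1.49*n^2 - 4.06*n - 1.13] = 2.98*n - 4.06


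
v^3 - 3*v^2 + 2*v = v*(v - 2)*(v - 1)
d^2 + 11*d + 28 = (d + 4)*(d + 7)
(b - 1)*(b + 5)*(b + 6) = b^3 + 10*b^2 + 19*b - 30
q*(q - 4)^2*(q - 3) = q^4 - 11*q^3 + 40*q^2 - 48*q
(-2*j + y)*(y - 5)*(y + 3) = -2*j*y^2 + 4*j*y + 30*j + y^3 - 2*y^2 - 15*y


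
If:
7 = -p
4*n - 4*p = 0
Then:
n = -7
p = -7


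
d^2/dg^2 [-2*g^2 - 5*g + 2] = -4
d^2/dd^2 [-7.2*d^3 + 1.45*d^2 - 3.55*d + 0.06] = 2.9 - 43.2*d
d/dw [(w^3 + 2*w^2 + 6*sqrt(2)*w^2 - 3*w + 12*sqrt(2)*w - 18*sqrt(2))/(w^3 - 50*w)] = 2*(-3*sqrt(2)*w^4 - w^4 - 47*w^3 - 12*sqrt(2)*w^3 - 123*sqrt(2)*w^2 - 50*w^2 - 450*sqrt(2))/(w^2*(w^4 - 100*w^2 + 2500))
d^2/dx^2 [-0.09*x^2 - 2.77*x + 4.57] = -0.180000000000000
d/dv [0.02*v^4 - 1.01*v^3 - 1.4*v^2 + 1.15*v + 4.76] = 0.08*v^3 - 3.03*v^2 - 2.8*v + 1.15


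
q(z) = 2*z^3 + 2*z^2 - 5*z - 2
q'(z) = 6*z^2 + 4*z - 5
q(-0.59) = 1.24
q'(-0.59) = -5.27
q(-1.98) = 0.22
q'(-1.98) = 10.60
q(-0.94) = 2.81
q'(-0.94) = -3.46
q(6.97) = 737.53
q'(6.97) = 314.37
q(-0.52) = 0.86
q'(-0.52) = -5.46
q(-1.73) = 2.28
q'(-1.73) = 6.04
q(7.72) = 998.80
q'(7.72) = 383.47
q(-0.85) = 2.47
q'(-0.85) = -4.06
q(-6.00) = -332.00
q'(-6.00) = 187.00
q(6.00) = 472.00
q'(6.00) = 235.00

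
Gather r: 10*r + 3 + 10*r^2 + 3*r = 10*r^2 + 13*r + 3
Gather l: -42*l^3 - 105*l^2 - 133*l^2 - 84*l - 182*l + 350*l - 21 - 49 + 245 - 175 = -42*l^3 - 238*l^2 + 84*l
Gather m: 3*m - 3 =3*m - 3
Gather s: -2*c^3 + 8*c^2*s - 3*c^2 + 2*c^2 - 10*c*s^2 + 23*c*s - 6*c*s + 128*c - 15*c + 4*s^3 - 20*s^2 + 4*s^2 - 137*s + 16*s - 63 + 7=-2*c^3 - c^2 + 113*c + 4*s^3 + s^2*(-10*c - 16) + s*(8*c^2 + 17*c - 121) - 56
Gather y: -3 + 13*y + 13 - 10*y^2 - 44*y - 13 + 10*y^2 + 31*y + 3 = 0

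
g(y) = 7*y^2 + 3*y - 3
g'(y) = 14*y + 3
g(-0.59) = -2.33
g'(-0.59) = -5.26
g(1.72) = 22.87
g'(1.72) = 27.08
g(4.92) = 181.20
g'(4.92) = 71.88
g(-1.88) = 16.10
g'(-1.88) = -23.32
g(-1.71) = 12.34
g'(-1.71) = -20.94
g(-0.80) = -0.92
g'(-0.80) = -8.20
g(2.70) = 56.13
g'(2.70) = 40.80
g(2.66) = 54.51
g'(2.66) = 40.24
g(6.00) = 267.00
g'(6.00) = 87.00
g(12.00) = 1041.00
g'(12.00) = 171.00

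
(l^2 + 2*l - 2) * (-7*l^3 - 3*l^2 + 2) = -7*l^5 - 17*l^4 + 8*l^3 + 8*l^2 + 4*l - 4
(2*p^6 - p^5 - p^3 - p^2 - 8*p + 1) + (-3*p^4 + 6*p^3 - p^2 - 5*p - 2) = 2*p^6 - p^5 - 3*p^4 + 5*p^3 - 2*p^2 - 13*p - 1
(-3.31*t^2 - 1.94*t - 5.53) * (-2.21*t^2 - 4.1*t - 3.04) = 7.3151*t^4 + 17.8584*t^3 + 30.2377*t^2 + 28.5706*t + 16.8112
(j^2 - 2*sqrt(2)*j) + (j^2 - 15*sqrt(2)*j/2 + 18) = 2*j^2 - 19*sqrt(2)*j/2 + 18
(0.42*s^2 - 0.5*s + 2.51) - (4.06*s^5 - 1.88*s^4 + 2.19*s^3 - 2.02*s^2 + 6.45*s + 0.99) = -4.06*s^5 + 1.88*s^4 - 2.19*s^3 + 2.44*s^2 - 6.95*s + 1.52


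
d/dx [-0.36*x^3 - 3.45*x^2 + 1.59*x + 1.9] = -1.08*x^2 - 6.9*x + 1.59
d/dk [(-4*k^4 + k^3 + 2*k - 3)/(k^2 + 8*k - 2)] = (-8*k^5 - 95*k^4 + 48*k^3 - 8*k^2 + 6*k + 20)/(k^4 + 16*k^3 + 60*k^2 - 32*k + 4)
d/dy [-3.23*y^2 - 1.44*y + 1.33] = -6.46*y - 1.44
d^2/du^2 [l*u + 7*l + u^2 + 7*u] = 2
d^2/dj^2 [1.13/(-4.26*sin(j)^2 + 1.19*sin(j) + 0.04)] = (-82.027152*sin(j)^4 + 17.185266*sin(j)^3 + 120.670327*sin(j)^2 - 34.316744*sin(j) + 3.58549)/(-4.26*sin(j)^2 + 1.19*sin(j) + 0.04)^3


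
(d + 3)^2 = d^2 + 6*d + 9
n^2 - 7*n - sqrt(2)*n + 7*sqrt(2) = (n - 7)*(n - sqrt(2))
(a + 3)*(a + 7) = a^2 + 10*a + 21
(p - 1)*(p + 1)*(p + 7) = p^3 + 7*p^2 - p - 7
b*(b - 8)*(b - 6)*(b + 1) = b^4 - 13*b^3 + 34*b^2 + 48*b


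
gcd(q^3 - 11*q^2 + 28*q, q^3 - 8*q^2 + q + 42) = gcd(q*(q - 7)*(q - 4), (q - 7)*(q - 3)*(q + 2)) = q - 7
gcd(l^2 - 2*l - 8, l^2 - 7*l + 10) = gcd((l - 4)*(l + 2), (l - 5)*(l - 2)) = 1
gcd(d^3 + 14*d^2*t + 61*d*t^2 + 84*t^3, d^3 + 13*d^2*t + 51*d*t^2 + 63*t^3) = d^2 + 10*d*t + 21*t^2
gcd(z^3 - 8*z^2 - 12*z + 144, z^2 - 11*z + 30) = z - 6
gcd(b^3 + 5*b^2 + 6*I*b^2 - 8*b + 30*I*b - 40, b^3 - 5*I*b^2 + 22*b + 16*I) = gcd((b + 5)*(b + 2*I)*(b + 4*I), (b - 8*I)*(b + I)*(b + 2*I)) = b + 2*I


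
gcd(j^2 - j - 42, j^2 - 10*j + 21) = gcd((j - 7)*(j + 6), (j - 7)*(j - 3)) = j - 7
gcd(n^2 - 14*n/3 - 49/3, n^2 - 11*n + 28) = n - 7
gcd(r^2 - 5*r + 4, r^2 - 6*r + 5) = r - 1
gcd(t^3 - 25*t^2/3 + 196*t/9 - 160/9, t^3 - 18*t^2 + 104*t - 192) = t - 4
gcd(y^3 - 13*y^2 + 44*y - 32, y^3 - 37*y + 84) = y - 4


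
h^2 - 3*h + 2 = (h - 2)*(h - 1)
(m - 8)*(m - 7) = m^2 - 15*m + 56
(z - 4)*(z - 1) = z^2 - 5*z + 4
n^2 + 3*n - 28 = (n - 4)*(n + 7)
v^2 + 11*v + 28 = (v + 4)*(v + 7)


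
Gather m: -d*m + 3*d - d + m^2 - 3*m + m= 2*d + m^2 + m*(-d - 2)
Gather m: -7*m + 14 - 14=-7*m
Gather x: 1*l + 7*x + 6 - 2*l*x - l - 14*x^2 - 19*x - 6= -14*x^2 + x*(-2*l - 12)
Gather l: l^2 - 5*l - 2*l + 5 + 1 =l^2 - 7*l + 6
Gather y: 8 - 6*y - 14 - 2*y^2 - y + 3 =-2*y^2 - 7*y - 3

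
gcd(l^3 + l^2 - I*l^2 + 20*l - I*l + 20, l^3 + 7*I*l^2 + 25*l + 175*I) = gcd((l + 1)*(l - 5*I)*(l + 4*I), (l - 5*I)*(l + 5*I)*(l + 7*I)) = l - 5*I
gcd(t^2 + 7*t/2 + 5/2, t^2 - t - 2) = t + 1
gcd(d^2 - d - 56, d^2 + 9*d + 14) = d + 7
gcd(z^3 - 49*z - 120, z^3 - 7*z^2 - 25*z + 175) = z + 5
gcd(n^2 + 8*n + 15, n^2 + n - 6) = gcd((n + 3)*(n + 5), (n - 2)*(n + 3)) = n + 3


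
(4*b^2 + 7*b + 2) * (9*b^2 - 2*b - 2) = 36*b^4 + 55*b^3 - 4*b^2 - 18*b - 4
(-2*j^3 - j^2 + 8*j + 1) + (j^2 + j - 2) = -2*j^3 + 9*j - 1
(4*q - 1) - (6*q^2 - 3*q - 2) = -6*q^2 + 7*q + 1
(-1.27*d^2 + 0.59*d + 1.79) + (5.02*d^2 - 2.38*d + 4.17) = 3.75*d^2 - 1.79*d + 5.96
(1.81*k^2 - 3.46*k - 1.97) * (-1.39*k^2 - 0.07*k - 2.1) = -2.5159*k^4 + 4.6827*k^3 - 0.8205*k^2 + 7.4039*k + 4.137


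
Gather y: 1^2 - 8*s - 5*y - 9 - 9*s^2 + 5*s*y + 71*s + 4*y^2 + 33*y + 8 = -9*s^2 + 63*s + 4*y^2 + y*(5*s + 28)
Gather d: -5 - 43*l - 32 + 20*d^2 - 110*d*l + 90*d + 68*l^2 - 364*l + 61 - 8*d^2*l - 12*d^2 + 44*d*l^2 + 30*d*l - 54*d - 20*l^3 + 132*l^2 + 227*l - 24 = d^2*(8 - 8*l) + d*(44*l^2 - 80*l + 36) - 20*l^3 + 200*l^2 - 180*l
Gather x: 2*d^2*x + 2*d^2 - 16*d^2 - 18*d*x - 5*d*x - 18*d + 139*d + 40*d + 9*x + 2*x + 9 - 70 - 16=-14*d^2 + 161*d + x*(2*d^2 - 23*d + 11) - 77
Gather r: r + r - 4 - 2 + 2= 2*r - 4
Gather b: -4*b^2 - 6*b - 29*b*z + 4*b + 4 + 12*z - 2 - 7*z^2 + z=-4*b^2 + b*(-29*z - 2) - 7*z^2 + 13*z + 2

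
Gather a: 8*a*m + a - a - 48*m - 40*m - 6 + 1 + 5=8*a*m - 88*m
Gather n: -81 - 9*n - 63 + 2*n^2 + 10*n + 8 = 2*n^2 + n - 136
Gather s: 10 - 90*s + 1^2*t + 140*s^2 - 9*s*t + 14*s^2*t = s^2*(14*t + 140) + s*(-9*t - 90) + t + 10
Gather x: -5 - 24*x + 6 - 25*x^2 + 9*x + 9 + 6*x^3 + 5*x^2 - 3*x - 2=6*x^3 - 20*x^2 - 18*x + 8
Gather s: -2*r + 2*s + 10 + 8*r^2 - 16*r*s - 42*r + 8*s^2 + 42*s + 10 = 8*r^2 - 44*r + 8*s^2 + s*(44 - 16*r) + 20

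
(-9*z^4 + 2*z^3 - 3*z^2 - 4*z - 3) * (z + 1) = -9*z^5 - 7*z^4 - z^3 - 7*z^2 - 7*z - 3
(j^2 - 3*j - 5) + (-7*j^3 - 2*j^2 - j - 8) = -7*j^3 - j^2 - 4*j - 13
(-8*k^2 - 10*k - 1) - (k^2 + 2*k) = -9*k^2 - 12*k - 1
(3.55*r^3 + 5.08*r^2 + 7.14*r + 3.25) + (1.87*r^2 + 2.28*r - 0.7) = 3.55*r^3 + 6.95*r^2 + 9.42*r + 2.55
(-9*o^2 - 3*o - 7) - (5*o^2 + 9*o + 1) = -14*o^2 - 12*o - 8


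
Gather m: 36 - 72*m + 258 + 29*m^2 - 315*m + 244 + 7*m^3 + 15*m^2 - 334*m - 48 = 7*m^3 + 44*m^2 - 721*m + 490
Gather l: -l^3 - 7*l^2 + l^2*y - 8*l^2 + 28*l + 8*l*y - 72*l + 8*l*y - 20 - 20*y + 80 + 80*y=-l^3 + l^2*(y - 15) + l*(16*y - 44) + 60*y + 60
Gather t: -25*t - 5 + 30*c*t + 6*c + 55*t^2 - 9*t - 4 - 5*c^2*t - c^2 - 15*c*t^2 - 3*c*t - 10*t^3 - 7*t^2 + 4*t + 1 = -c^2 + 6*c - 10*t^3 + t^2*(48 - 15*c) + t*(-5*c^2 + 27*c - 30) - 8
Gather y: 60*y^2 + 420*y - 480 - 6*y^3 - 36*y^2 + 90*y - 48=-6*y^3 + 24*y^2 + 510*y - 528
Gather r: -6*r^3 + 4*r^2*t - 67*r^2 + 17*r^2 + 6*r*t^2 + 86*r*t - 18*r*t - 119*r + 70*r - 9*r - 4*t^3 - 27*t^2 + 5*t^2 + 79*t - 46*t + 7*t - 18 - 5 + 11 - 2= -6*r^3 + r^2*(4*t - 50) + r*(6*t^2 + 68*t - 58) - 4*t^3 - 22*t^2 + 40*t - 14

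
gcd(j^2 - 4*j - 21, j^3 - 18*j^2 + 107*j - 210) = j - 7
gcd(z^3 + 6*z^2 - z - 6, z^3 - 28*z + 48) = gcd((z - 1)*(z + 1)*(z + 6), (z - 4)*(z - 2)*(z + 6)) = z + 6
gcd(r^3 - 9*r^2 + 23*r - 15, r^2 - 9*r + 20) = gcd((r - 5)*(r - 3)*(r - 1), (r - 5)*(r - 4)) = r - 5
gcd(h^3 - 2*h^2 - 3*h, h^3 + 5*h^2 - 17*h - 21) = h^2 - 2*h - 3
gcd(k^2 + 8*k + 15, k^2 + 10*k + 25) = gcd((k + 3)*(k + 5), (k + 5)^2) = k + 5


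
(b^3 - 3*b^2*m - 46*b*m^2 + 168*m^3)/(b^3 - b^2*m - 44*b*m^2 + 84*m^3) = (b - 4*m)/(b - 2*m)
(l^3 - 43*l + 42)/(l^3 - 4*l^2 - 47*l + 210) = (l - 1)/(l - 5)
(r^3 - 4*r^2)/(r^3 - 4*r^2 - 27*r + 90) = r^2*(r - 4)/(r^3 - 4*r^2 - 27*r + 90)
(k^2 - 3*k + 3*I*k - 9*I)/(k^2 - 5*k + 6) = (k + 3*I)/(k - 2)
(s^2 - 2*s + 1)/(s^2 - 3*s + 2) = (s - 1)/(s - 2)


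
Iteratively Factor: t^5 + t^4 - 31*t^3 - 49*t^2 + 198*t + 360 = (t - 5)*(t^4 + 6*t^3 - t^2 - 54*t - 72) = (t - 5)*(t + 3)*(t^3 + 3*t^2 - 10*t - 24) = (t - 5)*(t - 3)*(t + 3)*(t^2 + 6*t + 8) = (t - 5)*(t - 3)*(t + 2)*(t + 3)*(t + 4)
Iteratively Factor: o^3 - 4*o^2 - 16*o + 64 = (o - 4)*(o^2 - 16) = (o - 4)*(o + 4)*(o - 4)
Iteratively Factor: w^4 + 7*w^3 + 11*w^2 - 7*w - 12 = (w + 3)*(w^3 + 4*w^2 - w - 4) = (w - 1)*(w + 3)*(w^2 + 5*w + 4) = (w - 1)*(w + 3)*(w + 4)*(w + 1)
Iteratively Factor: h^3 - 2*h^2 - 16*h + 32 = (h + 4)*(h^2 - 6*h + 8) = (h - 4)*(h + 4)*(h - 2)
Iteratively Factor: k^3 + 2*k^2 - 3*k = (k + 3)*(k^2 - k) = k*(k + 3)*(k - 1)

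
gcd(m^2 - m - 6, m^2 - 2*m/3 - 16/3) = m + 2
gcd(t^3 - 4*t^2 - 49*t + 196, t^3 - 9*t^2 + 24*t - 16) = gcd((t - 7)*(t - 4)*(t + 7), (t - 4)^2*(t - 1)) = t - 4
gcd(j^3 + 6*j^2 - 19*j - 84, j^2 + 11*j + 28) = j + 7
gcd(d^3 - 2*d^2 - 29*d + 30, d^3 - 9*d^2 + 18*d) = d - 6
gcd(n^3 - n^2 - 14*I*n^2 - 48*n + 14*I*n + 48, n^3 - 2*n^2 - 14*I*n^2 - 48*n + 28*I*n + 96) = n^2 - 14*I*n - 48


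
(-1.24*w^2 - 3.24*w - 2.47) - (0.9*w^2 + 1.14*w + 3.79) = -2.14*w^2 - 4.38*w - 6.26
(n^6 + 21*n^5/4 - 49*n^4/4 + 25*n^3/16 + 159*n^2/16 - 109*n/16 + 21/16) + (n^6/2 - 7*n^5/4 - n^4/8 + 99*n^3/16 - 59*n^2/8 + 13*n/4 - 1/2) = 3*n^6/2 + 7*n^5/2 - 99*n^4/8 + 31*n^3/4 + 41*n^2/16 - 57*n/16 + 13/16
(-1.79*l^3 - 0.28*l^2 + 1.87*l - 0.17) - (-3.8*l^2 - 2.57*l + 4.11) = -1.79*l^3 + 3.52*l^2 + 4.44*l - 4.28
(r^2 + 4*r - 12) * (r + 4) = r^3 + 8*r^2 + 4*r - 48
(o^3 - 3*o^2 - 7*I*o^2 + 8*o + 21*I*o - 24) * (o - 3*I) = o^4 - 3*o^3 - 10*I*o^3 - 13*o^2 + 30*I*o^2 + 39*o - 24*I*o + 72*I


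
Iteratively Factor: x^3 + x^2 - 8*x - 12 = (x - 3)*(x^2 + 4*x + 4) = (x - 3)*(x + 2)*(x + 2)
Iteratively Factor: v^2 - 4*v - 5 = (v + 1)*(v - 5)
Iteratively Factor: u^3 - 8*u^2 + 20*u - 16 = (u - 2)*(u^2 - 6*u + 8) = (u - 4)*(u - 2)*(u - 2)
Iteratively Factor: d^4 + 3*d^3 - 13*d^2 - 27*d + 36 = (d + 3)*(d^3 - 13*d + 12) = (d - 1)*(d + 3)*(d^2 + d - 12) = (d - 3)*(d - 1)*(d + 3)*(d + 4)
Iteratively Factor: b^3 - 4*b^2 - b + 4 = (b - 4)*(b^2 - 1) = (b - 4)*(b - 1)*(b + 1)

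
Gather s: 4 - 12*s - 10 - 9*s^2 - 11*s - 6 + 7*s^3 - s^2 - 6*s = 7*s^3 - 10*s^2 - 29*s - 12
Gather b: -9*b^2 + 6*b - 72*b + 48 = -9*b^2 - 66*b + 48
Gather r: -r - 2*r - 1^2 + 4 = 3 - 3*r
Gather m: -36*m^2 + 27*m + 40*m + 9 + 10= -36*m^2 + 67*m + 19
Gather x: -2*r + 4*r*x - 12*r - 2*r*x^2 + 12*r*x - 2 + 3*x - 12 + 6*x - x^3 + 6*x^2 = -14*r - x^3 + x^2*(6 - 2*r) + x*(16*r + 9) - 14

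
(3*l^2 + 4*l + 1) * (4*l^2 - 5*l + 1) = 12*l^4 + l^3 - 13*l^2 - l + 1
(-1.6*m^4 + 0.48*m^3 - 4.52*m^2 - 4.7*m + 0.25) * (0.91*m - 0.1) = -1.456*m^5 + 0.5968*m^4 - 4.1612*m^3 - 3.825*m^2 + 0.6975*m - 0.025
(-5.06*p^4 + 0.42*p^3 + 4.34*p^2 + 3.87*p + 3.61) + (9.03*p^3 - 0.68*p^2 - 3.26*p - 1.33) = -5.06*p^4 + 9.45*p^3 + 3.66*p^2 + 0.61*p + 2.28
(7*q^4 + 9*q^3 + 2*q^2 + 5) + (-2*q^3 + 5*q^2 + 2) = 7*q^4 + 7*q^3 + 7*q^2 + 7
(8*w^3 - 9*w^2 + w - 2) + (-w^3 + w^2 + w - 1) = 7*w^3 - 8*w^2 + 2*w - 3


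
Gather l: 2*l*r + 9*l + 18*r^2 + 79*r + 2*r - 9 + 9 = l*(2*r + 9) + 18*r^2 + 81*r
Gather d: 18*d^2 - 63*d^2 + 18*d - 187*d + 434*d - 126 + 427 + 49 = -45*d^2 + 265*d + 350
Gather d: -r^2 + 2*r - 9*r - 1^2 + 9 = -r^2 - 7*r + 8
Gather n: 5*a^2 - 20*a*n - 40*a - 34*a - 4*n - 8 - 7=5*a^2 - 74*a + n*(-20*a - 4) - 15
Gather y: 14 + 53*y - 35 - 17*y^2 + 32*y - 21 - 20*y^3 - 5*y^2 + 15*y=-20*y^3 - 22*y^2 + 100*y - 42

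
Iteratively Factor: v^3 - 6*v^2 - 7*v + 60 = (v - 4)*(v^2 - 2*v - 15) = (v - 5)*(v - 4)*(v + 3)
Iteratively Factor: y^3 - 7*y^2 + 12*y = (y - 4)*(y^2 - 3*y) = y*(y - 4)*(y - 3)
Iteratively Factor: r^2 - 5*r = (r)*(r - 5)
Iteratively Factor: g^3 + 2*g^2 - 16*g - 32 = (g + 4)*(g^2 - 2*g - 8) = (g + 2)*(g + 4)*(g - 4)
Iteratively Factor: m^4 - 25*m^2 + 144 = (m - 3)*(m^3 + 3*m^2 - 16*m - 48) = (m - 4)*(m - 3)*(m^2 + 7*m + 12) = (m - 4)*(m - 3)*(m + 3)*(m + 4)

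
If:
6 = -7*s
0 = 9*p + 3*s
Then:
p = 2/7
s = -6/7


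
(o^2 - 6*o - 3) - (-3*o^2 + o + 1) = 4*o^2 - 7*o - 4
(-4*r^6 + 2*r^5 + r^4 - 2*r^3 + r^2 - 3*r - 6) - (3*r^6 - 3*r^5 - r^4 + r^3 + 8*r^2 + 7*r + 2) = -7*r^6 + 5*r^5 + 2*r^4 - 3*r^3 - 7*r^2 - 10*r - 8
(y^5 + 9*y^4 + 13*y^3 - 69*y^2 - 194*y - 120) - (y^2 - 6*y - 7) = y^5 + 9*y^4 + 13*y^3 - 70*y^2 - 188*y - 113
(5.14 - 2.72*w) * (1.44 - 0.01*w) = 0.0272*w^2 - 3.9682*w + 7.4016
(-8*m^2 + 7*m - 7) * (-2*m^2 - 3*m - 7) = 16*m^4 + 10*m^3 + 49*m^2 - 28*m + 49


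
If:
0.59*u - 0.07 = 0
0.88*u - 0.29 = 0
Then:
No Solution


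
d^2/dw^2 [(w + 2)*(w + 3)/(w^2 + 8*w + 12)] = -6/(w^3 + 18*w^2 + 108*w + 216)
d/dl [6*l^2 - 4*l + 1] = 12*l - 4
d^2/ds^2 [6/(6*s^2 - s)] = 12*(-6*s*(6*s - 1) + (12*s - 1)^2)/(s^3*(6*s - 1)^3)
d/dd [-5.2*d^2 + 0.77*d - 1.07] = 0.77 - 10.4*d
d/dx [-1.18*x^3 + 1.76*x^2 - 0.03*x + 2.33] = -3.54*x^2 + 3.52*x - 0.03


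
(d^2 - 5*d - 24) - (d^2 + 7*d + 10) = -12*d - 34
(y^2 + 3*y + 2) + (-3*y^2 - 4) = -2*y^2 + 3*y - 2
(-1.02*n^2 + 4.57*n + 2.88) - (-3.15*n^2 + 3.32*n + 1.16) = 2.13*n^2 + 1.25*n + 1.72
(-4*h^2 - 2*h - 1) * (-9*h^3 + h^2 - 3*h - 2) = 36*h^5 + 14*h^4 + 19*h^3 + 13*h^2 + 7*h + 2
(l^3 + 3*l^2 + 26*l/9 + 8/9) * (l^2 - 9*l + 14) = l^5 - 6*l^4 - 91*l^3/9 + 152*l^2/9 + 292*l/9 + 112/9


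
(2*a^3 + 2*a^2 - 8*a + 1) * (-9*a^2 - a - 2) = -18*a^5 - 20*a^4 + 66*a^3 - 5*a^2 + 15*a - 2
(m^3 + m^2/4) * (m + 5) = m^4 + 21*m^3/4 + 5*m^2/4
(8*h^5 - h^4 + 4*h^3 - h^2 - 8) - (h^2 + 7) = 8*h^5 - h^4 + 4*h^3 - 2*h^2 - 15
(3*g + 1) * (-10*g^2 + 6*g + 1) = -30*g^3 + 8*g^2 + 9*g + 1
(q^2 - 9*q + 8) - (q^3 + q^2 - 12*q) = -q^3 + 3*q + 8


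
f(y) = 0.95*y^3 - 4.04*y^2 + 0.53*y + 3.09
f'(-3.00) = 50.42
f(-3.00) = -60.51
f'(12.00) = 313.97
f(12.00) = 1069.29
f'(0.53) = -2.95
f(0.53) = 2.38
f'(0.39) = -2.19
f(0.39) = 2.74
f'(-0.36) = 3.81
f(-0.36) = 2.33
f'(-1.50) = 19.06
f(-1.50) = -10.00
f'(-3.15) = 54.26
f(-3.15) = -68.36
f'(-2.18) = 31.69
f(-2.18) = -27.11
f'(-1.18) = 14.03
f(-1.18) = -4.72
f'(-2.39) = 36.12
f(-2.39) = -34.22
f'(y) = 2.85*y^2 - 8.08*y + 0.53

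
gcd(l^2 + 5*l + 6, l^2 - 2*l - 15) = l + 3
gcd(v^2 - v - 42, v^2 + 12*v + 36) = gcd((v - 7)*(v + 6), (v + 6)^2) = v + 6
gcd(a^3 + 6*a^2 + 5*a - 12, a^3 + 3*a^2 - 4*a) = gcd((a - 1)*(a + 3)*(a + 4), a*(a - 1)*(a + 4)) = a^2 + 3*a - 4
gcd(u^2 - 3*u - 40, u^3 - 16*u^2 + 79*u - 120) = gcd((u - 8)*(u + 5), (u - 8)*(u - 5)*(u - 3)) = u - 8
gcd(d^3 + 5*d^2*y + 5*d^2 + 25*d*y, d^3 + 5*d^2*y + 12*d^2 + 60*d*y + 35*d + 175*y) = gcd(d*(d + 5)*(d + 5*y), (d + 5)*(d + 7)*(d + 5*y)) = d^2 + 5*d*y + 5*d + 25*y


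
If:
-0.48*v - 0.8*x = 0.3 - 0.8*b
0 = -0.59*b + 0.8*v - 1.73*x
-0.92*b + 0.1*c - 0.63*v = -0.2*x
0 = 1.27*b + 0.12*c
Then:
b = 0.07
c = -0.74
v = -0.27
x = -0.15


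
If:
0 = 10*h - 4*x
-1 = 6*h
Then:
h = -1/6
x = -5/12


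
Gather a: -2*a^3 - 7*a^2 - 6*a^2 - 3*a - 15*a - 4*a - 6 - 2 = -2*a^3 - 13*a^2 - 22*a - 8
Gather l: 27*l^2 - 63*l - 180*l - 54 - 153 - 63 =27*l^2 - 243*l - 270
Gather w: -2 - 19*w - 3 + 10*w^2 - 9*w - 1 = 10*w^2 - 28*w - 6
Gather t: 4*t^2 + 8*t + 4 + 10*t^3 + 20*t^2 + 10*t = 10*t^3 + 24*t^2 + 18*t + 4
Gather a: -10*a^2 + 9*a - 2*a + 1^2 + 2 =-10*a^2 + 7*a + 3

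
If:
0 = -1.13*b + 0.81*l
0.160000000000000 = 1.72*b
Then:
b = 0.09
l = 0.13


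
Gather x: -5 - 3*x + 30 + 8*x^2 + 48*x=8*x^2 + 45*x + 25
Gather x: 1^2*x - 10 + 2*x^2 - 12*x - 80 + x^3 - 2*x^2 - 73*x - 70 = x^3 - 84*x - 160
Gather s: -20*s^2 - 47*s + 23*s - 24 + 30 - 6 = -20*s^2 - 24*s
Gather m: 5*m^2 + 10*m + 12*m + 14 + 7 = 5*m^2 + 22*m + 21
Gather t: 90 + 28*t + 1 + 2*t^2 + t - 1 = 2*t^2 + 29*t + 90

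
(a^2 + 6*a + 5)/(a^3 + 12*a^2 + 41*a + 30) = 1/(a + 6)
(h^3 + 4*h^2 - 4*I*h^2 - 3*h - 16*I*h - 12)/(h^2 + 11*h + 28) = (h^2 - 4*I*h - 3)/(h + 7)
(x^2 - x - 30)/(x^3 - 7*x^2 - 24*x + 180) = 1/(x - 6)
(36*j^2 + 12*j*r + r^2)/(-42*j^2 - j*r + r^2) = (6*j + r)/(-7*j + r)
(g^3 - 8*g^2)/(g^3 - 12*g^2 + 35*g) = g*(g - 8)/(g^2 - 12*g + 35)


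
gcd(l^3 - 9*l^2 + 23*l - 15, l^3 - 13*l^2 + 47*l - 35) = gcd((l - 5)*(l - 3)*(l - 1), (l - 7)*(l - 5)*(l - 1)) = l^2 - 6*l + 5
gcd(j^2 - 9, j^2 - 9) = j^2 - 9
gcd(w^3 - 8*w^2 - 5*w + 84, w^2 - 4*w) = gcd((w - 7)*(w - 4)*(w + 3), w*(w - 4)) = w - 4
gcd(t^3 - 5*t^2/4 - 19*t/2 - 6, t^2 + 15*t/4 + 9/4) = t + 3/4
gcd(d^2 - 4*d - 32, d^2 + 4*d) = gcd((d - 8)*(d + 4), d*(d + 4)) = d + 4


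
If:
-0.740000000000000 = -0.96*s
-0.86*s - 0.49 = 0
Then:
No Solution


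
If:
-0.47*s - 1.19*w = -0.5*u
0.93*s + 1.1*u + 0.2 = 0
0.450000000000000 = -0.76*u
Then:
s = 0.49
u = -0.59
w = -0.44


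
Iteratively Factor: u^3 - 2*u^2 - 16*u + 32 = (u - 2)*(u^2 - 16) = (u - 4)*(u - 2)*(u + 4)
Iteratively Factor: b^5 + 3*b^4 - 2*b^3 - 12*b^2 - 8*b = (b + 1)*(b^4 + 2*b^3 - 4*b^2 - 8*b) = b*(b + 1)*(b^3 + 2*b^2 - 4*b - 8) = b*(b + 1)*(b + 2)*(b^2 - 4) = b*(b - 2)*(b + 1)*(b + 2)*(b + 2)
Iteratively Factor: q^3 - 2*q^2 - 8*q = (q)*(q^2 - 2*q - 8) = q*(q + 2)*(q - 4)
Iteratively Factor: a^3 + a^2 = (a)*(a^2 + a) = a^2*(a + 1)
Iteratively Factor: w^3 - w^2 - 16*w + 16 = (w + 4)*(w^2 - 5*w + 4) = (w - 1)*(w + 4)*(w - 4)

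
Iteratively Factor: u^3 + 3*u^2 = (u)*(u^2 + 3*u) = u*(u + 3)*(u)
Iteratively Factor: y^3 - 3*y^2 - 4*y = (y + 1)*(y^2 - 4*y) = y*(y + 1)*(y - 4)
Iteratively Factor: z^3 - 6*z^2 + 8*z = (z)*(z^2 - 6*z + 8) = z*(z - 2)*(z - 4)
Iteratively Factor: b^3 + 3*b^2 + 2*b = (b + 2)*(b^2 + b) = b*(b + 2)*(b + 1)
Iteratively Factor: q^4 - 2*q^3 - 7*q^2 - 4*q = (q)*(q^3 - 2*q^2 - 7*q - 4) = q*(q + 1)*(q^2 - 3*q - 4) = q*(q - 4)*(q + 1)*(q + 1)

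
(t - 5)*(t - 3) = t^2 - 8*t + 15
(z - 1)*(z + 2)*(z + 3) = z^3 + 4*z^2 + z - 6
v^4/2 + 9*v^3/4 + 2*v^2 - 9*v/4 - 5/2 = (v/2 + 1)*(v - 1)*(v + 1)*(v + 5/2)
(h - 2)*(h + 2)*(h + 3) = h^3 + 3*h^2 - 4*h - 12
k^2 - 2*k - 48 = (k - 8)*(k + 6)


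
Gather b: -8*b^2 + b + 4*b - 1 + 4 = -8*b^2 + 5*b + 3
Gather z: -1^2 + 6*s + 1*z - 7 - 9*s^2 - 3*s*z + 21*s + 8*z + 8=-9*s^2 + 27*s + z*(9 - 3*s)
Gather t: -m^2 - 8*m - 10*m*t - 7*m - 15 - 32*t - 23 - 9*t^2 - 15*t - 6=-m^2 - 15*m - 9*t^2 + t*(-10*m - 47) - 44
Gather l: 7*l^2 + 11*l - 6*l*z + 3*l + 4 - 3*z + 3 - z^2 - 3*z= 7*l^2 + l*(14 - 6*z) - z^2 - 6*z + 7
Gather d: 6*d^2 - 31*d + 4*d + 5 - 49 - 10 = 6*d^2 - 27*d - 54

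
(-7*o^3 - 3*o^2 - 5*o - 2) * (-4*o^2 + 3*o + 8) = 28*o^5 - 9*o^4 - 45*o^3 - 31*o^2 - 46*o - 16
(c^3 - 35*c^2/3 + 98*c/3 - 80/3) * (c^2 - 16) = c^5 - 35*c^4/3 + 50*c^3/3 + 160*c^2 - 1568*c/3 + 1280/3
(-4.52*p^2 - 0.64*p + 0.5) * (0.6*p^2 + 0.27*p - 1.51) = -2.712*p^4 - 1.6044*p^3 + 6.9524*p^2 + 1.1014*p - 0.755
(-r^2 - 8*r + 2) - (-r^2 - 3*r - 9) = 11 - 5*r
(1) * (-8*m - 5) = -8*m - 5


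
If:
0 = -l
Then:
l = 0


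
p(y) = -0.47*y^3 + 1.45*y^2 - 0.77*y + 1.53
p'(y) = -1.41*y^2 + 2.9*y - 0.77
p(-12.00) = 1031.73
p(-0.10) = 1.62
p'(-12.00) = -238.61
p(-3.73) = 48.97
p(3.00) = -0.42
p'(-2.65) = -18.36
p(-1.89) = 11.34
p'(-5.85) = -65.99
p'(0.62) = 0.49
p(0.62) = 1.50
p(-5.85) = 149.75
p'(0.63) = 0.50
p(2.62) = 1.01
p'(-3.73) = -31.20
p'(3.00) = -4.76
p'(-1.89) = -11.29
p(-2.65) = 22.50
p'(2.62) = -2.85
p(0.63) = 1.50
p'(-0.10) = -1.07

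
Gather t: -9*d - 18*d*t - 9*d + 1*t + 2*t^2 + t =-18*d + 2*t^2 + t*(2 - 18*d)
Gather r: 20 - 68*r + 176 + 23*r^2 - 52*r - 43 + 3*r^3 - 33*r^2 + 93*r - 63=3*r^3 - 10*r^2 - 27*r + 90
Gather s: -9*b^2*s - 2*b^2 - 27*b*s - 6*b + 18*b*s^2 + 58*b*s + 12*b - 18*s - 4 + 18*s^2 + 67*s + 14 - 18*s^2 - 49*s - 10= -2*b^2 + 18*b*s^2 + 6*b + s*(-9*b^2 + 31*b)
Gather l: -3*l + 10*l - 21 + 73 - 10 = 7*l + 42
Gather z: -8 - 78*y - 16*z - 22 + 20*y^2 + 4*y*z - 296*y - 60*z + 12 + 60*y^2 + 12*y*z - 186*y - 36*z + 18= 80*y^2 - 560*y + z*(16*y - 112)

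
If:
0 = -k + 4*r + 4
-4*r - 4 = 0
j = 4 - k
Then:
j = 4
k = 0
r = -1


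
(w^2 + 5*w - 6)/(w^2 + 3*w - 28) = (w^2 + 5*w - 6)/(w^2 + 3*w - 28)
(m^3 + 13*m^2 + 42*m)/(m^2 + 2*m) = (m^2 + 13*m + 42)/(m + 2)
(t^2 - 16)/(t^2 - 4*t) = (t + 4)/t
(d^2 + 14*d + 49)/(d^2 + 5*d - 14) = (d + 7)/(d - 2)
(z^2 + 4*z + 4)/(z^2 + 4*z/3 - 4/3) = 3*(z + 2)/(3*z - 2)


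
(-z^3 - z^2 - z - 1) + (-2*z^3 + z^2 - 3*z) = -3*z^3 - 4*z - 1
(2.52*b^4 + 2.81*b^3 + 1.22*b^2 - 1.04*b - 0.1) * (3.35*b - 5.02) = 8.442*b^5 - 3.2369*b^4 - 10.0192*b^3 - 9.6084*b^2 + 4.8858*b + 0.502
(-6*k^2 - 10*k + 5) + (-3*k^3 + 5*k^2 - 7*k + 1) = -3*k^3 - k^2 - 17*k + 6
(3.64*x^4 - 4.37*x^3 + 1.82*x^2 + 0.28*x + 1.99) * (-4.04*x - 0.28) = -14.7056*x^5 + 16.6356*x^4 - 6.1292*x^3 - 1.6408*x^2 - 8.118*x - 0.5572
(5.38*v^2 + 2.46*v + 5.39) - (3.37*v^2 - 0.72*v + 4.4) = 2.01*v^2 + 3.18*v + 0.989999999999999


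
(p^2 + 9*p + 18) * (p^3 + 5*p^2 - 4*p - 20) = p^5 + 14*p^4 + 59*p^3 + 34*p^2 - 252*p - 360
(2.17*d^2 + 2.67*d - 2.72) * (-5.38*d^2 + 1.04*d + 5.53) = -11.6746*d^4 - 12.1078*d^3 + 29.4105*d^2 + 11.9363*d - 15.0416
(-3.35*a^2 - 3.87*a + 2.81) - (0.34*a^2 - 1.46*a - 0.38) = -3.69*a^2 - 2.41*a + 3.19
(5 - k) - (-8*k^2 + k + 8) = 8*k^2 - 2*k - 3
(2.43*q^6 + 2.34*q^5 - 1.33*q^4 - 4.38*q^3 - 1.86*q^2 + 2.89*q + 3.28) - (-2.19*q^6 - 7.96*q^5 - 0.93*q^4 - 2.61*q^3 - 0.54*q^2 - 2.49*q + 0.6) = 4.62*q^6 + 10.3*q^5 - 0.4*q^4 - 1.77*q^3 - 1.32*q^2 + 5.38*q + 2.68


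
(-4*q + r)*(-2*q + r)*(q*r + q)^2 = 8*q^4*r^2 + 16*q^4*r + 8*q^4 - 6*q^3*r^3 - 12*q^3*r^2 - 6*q^3*r + q^2*r^4 + 2*q^2*r^3 + q^2*r^2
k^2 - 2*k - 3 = (k - 3)*(k + 1)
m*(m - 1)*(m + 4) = m^3 + 3*m^2 - 4*m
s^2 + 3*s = s*(s + 3)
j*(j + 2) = j^2 + 2*j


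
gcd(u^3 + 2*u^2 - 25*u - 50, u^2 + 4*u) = 1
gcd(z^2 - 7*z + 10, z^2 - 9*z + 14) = z - 2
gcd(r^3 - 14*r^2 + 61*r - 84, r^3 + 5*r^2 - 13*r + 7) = 1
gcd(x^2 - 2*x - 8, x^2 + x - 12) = 1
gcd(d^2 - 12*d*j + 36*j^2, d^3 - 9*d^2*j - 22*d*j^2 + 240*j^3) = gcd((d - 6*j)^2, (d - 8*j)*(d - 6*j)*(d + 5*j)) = d - 6*j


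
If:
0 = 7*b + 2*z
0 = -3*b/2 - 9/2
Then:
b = -3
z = 21/2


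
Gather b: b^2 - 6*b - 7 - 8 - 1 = b^2 - 6*b - 16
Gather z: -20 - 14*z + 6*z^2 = 6*z^2 - 14*z - 20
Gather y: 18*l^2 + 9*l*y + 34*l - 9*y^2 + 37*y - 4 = 18*l^2 + 34*l - 9*y^2 + y*(9*l + 37) - 4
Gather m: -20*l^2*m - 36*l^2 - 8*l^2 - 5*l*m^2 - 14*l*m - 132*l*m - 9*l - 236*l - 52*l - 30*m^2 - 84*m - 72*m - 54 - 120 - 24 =-44*l^2 - 297*l + m^2*(-5*l - 30) + m*(-20*l^2 - 146*l - 156) - 198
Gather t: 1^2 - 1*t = 1 - t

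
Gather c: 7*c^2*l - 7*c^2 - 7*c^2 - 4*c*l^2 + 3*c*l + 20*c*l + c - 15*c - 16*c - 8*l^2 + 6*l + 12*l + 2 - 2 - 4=c^2*(7*l - 14) + c*(-4*l^2 + 23*l - 30) - 8*l^2 + 18*l - 4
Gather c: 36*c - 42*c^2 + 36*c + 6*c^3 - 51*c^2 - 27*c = 6*c^3 - 93*c^2 + 45*c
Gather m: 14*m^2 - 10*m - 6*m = 14*m^2 - 16*m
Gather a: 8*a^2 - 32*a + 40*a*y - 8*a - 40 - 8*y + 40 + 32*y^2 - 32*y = 8*a^2 + a*(40*y - 40) + 32*y^2 - 40*y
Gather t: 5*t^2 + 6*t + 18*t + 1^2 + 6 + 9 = 5*t^2 + 24*t + 16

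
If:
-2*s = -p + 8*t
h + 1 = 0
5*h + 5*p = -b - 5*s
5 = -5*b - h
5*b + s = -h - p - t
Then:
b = -4/5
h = -1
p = 826/75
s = -739/75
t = 96/25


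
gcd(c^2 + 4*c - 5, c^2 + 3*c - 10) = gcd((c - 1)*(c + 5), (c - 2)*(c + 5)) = c + 5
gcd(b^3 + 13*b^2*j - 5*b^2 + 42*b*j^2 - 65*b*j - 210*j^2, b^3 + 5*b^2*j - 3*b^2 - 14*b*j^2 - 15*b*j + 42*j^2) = b + 7*j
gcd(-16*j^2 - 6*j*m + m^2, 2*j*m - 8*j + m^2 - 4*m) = 2*j + m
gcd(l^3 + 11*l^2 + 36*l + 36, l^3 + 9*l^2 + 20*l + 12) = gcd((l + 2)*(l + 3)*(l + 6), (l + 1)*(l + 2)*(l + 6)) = l^2 + 8*l + 12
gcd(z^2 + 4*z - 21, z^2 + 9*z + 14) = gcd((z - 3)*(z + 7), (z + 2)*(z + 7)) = z + 7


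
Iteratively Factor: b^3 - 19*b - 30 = (b - 5)*(b^2 + 5*b + 6) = (b - 5)*(b + 3)*(b + 2)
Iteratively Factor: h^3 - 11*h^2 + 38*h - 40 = (h - 4)*(h^2 - 7*h + 10) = (h - 4)*(h - 2)*(h - 5)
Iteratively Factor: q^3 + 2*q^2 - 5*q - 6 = (q + 3)*(q^2 - q - 2) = (q + 1)*(q + 3)*(q - 2)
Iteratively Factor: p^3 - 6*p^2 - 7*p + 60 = (p - 4)*(p^2 - 2*p - 15) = (p - 5)*(p - 4)*(p + 3)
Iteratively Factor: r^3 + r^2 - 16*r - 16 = (r - 4)*(r^2 + 5*r + 4) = (r - 4)*(r + 4)*(r + 1)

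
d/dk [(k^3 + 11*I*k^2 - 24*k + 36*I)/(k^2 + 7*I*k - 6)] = (k^2 + 2*I*k - 11)/(k^2 + 2*I*k - 1)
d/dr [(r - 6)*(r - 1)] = 2*r - 7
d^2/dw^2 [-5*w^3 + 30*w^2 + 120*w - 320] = 60 - 30*w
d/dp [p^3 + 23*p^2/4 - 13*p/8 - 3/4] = 3*p^2 + 23*p/2 - 13/8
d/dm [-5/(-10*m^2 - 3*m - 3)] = 5*(-20*m - 3)/(10*m^2 + 3*m + 3)^2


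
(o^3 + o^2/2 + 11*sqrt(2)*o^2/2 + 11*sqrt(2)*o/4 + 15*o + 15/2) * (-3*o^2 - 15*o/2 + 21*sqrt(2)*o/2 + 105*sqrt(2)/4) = -3*o^5 - 9*o^4 - 6*sqrt(2)*o^4 - 18*sqrt(2)*o^3 + 267*o^3/4 + 423*o^2/2 + 150*sqrt(2)*o^2 + 705*o/8 + 945*sqrt(2)*o/2 + 1575*sqrt(2)/8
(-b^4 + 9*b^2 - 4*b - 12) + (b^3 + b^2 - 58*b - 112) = -b^4 + b^3 + 10*b^2 - 62*b - 124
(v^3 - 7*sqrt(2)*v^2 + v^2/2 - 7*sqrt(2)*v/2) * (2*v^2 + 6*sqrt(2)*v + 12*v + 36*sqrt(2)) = 2*v^5 - 8*sqrt(2)*v^4 + 13*v^4 - 78*v^3 - 52*sqrt(2)*v^3 - 546*v^2 - 24*sqrt(2)*v^2 - 252*v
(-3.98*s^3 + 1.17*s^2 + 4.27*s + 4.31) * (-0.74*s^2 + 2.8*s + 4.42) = 2.9452*s^5 - 12.0098*s^4 - 17.4754*s^3 + 13.938*s^2 + 30.9414*s + 19.0502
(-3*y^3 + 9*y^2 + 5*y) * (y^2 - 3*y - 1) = -3*y^5 + 18*y^4 - 19*y^3 - 24*y^2 - 5*y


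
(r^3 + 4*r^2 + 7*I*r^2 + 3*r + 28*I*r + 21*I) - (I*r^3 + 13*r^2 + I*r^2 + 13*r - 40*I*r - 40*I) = r^3 - I*r^3 - 9*r^2 + 6*I*r^2 - 10*r + 68*I*r + 61*I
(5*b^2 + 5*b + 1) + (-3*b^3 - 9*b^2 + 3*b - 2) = -3*b^3 - 4*b^2 + 8*b - 1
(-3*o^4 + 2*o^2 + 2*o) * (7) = -21*o^4 + 14*o^2 + 14*o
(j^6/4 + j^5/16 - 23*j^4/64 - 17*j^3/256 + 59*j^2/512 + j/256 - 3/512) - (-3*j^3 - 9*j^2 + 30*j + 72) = j^6/4 + j^5/16 - 23*j^4/64 + 751*j^3/256 + 4667*j^2/512 - 7679*j/256 - 36867/512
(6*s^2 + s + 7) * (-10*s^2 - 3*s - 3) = -60*s^4 - 28*s^3 - 91*s^2 - 24*s - 21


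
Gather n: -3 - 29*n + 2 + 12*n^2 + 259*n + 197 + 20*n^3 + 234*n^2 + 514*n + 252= 20*n^3 + 246*n^2 + 744*n + 448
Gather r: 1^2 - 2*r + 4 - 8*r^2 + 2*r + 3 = 8 - 8*r^2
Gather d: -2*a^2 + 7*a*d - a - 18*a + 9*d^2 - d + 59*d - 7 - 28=-2*a^2 - 19*a + 9*d^2 + d*(7*a + 58) - 35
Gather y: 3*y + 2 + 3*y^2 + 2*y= 3*y^2 + 5*y + 2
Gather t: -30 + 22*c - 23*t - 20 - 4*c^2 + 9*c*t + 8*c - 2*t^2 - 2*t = -4*c^2 + 30*c - 2*t^2 + t*(9*c - 25) - 50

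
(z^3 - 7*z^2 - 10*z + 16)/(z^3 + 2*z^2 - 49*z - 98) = (z^2 - 9*z + 8)/(z^2 - 49)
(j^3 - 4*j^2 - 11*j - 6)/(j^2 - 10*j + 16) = (j^3 - 4*j^2 - 11*j - 6)/(j^2 - 10*j + 16)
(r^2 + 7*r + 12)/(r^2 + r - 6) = (r + 4)/(r - 2)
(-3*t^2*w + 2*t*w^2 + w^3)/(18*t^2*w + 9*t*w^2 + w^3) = (-t + w)/(6*t + w)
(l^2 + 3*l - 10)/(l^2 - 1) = (l^2 + 3*l - 10)/(l^2 - 1)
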